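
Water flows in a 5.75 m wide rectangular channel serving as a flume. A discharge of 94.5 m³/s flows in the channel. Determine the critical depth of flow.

y_c = 3.02 m

For a rectangular channel, critical depth y_c = (q²/g)^(1/3) where q = Q/b = 94.5/5.75 = 16.43 m²/s.
So y_c = (16.43²/9.81)^(1/3) = 3.02 m.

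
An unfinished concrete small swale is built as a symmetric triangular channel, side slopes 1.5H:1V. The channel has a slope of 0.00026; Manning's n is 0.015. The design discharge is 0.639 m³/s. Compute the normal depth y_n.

Manning's equation rearranged: A R^(2/3) = nQ / (1·√S) = 0.015 × 0.639 / (√0.00026) = 0.5944.
At y = 0.608 m: A R^(2/3) = 0.2218 — low.
At y = 0.88 m: A R^(2/3) = 0.5945 — matches.

y_n = 0.88 m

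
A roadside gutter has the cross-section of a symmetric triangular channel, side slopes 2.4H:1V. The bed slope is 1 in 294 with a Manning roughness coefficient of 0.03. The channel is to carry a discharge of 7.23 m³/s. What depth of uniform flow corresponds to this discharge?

y_n = 1.43 m

Manning's equation rearranged: A R^(2/3) = nQ / (1·√S) = 0.03 × 7.23 / (√0.003401) = 3.719.
Trying y = 1.1 m: A R^(2/3) = 1.848 — too small.
Trying y = 1.75 m: A R^(2/3) = 6.375 — too large.
Trying y = 1.43 m: A R^(2/3) = 3.72 — ≈ 3.719.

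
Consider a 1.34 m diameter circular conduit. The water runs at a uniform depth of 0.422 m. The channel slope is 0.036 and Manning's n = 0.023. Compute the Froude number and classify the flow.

supercritical

For a circular section of diameter D = 1.34 m at depth y = 0.422 m, the central angle is θ = 2 arccos(1 − 2y/D) = 2.383 rad. Then A = (D²/8)(θ − sin θ) = 0.3806 m² and P = Dθ/2 = 1.597 m.
Hydraulic radius R = A/P = 0.3806/1.597 = 0.2383 m.
V = (1/n) R^(2/3) √S = (1/0.023) × 0.2383^(2/3) × √0.036 = 3.171 m/s. Hydraulic depth D_h = A/T = 0.3806/1.245 = 0.3057 m.
Froude number Fr = V/√(g·D_h) = 3.171/√(9.81×0.3057) = 1.83, which is greater than 1, so the flow is supercritical.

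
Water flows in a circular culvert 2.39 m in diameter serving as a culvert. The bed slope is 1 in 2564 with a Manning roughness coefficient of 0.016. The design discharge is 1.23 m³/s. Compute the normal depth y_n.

y_n = 0.919 m

Manning's equation rearranged: A R^(2/3) = nQ / (1·√S) = 0.016 × 1.23 / (√0.00039) = 0.9965.
Try y = 0.719 m: A R^(2/3) = 0.6266 — short.
Try y = 1.15 m: A R^(2/3) = 1.49 — over.
Try y = 0.919 m: A R^(2/3) = 0.9974 — ≈ 0.9965.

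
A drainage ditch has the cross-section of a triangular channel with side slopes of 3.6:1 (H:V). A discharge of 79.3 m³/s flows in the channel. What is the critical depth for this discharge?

At critical depth, Q² T / (g A³) = 1, i.e. A³/T = Q²/g = 79.3²/9.81 = 641.
Try y = 2.06 m: A³/T = 240.4 — low.
Try y = 3.17 m: A³/T = 2074 — high.
Try y = 2.51 m: A³/T = 645.6 — close enough.

y_c = 2.51 m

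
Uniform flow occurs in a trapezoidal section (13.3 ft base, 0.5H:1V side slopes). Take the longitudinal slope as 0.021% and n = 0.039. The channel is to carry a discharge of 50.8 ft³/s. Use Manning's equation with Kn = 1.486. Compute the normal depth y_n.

y_n = 3.39 ft

Manning's equation rearranged: A R^(2/3) = nQ / (1.486·√S) = 0.039 × 50.8 / (1.486 × √0.00021) = 92.
At y = 4.33 ft: A R^(2/3) = 136.6 — too large.
At y = 3.05 ft: A R^(2/3) = 77.58 — too small.
At y = 3.39 ft: A R^(2/3) = 91.99 — matches.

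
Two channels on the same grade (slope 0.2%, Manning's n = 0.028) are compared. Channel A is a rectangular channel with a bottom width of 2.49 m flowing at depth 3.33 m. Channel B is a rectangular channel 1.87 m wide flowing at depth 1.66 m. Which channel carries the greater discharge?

channel A

Channel A: Flow area A = b·y = 2.49 × 3.33 = 8.292 m². Wetted perimeter P = b + 2y = 2.49 + 2×3.33 = 9.15 m. Hydraulic radius R = A/P = 8.292/9.15 = 0.9062 m. Q_A = (1/0.028)·8.292·0.9062^(2/3)·√0.002 = 12.4 m³/s.
Channel B: Flow area A = b·y = 1.87 × 1.66 = 3.104 m². Wetted perimeter P = b + 2y = 1.87 + 2×1.66 = 5.19 m. Hydraulic radius R = A/P = 3.104/5.19 = 0.5981 m. Q_B = (1/0.028)·3.104·0.5981^(2/3)·√0.002 = 3.52 m³/s.
Q_A = 12.4 m³/s vs Q_B = 3.52 m³/s, so channel A carries more.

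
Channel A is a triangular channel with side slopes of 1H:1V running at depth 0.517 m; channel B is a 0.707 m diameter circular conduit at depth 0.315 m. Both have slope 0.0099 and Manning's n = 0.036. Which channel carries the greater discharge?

channel A

Channel A: For a triangular section with side slope z = 1: A = zy² = 1×0.517² = 0.2673 m²; P = 2y√(1+z²) = 2×0.517×1.414 = 1.462 m. Hydraulic radius R = A/P = 0.2673/1.462 = 0.1828 m. Q_A = (1/0.036)·0.2673·0.1828^(2/3)·√0.0099 = 0.2379 m³/s.
Channel B: For a circular section of diameter D = 0.707 m at depth y = 0.315 m, the central angle is θ = 2 arccos(1 − 2y/D) = 2.923 rad. Then A = (D²/8)(θ − sin θ) = 0.1691 m² and P = Dθ/2 = 1.033 m. Hydraulic radius R = A/P = 0.1691/1.033 = 0.1637 m. Q_B = (1/0.036)·0.1691·0.1637^(2/3)·√0.0099 = 0.1399 m³/s.
Q_A = 0.2379 m³/s vs Q_B = 0.1399 m³/s, so channel A carries more.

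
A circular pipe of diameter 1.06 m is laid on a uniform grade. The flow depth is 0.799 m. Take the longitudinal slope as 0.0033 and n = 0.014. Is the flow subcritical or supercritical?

subcritical

For a circular section of diameter D = 1.06 m at depth y = 0.799 m, the central angle is θ = 2 arccos(1 − 2y/D) = 4.206 rad. Then A = (D²/8)(θ − sin θ) = 0.7136 m² and P = Dθ/2 = 2.229 m.
Hydraulic radius R = A/P = 0.7136/2.229 = 0.3201 m.
V = (1/n) R^(2/3) √S = (1/0.014) × 0.3201^(2/3) × √0.0033 = 1.92 m/s. Hydraulic depth D_h = A/T = 0.7136/0.9133 = 0.7813 m.
Froude number Fr = V/√(g·D_h) = 1.92/√(9.81×0.7813) = 0.694, which is less than 1, so the flow is subcritical.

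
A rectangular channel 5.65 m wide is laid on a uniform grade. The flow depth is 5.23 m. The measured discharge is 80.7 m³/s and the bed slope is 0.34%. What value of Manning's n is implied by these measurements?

n = 0.032

Flow area A = b·y = 5.65 × 5.23 = 29.55 m². Wetted perimeter P = b + 2y = 5.65 + 2×5.23 = 16.11 m.
Hydraulic radius R = A/P = 29.55/16.11 = 1.834 m.
Rearranging Manning's equation: n = (1/Q) A R^(2/3) S^(1/2) = (1/80.7) × 29.55 × 1.834^(2/3) × √0.0034 = 0.032.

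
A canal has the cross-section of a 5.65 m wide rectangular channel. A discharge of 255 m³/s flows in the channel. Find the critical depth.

y_c = 5.92 m

For a rectangular channel, critical depth y_c = (q²/g)^(1/3) where q = Q/b = 255/5.65 = 45.13 m²/s.
So y_c = (45.13²/9.81)^(1/3) = 5.92 m.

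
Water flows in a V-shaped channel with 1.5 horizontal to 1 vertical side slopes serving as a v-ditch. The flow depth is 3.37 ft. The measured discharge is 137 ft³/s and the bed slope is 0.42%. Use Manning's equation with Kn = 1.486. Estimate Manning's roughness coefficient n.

n = 0.015

For a triangular section with side slope z = 1.5: A = zy² = 1.5×3.37² = 17.04 ft²; P = 2y√(1+z²) = 2×3.37×1.803 = 12.15 ft.
Hydraulic radius R = A/P = 17.04/12.15 = 1.402 ft.
Rearranging Manning's equation: n = (1.486/Q) A R^(2/3) S^(1/2) = (1.486/137) × 17.04 × 1.402^(2/3) × √0.0042 = 0.015.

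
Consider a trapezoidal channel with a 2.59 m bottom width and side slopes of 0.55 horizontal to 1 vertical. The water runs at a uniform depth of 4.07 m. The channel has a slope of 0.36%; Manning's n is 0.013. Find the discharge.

Q = 127 m³/s

With bottom width b = 2.59 m and side slope z = 0.55: A = (b + zy)y = (2.59 + 0.55×4.07)×4.07 = 19.65 m²; P = b + 2y√(1+z²) = 2.59 + 2×4.07×1.141 = 11.88 m.
Hydraulic radius R = A/P = 19.65/11.88 = 1.654 m.
Manning's equation: Q = (1/n) A R^(2/3) S^(1/2) = (1/0.013) × 19.65 × 1.654^(2/3) × 0.0036^(1/2) = 127 m³/s.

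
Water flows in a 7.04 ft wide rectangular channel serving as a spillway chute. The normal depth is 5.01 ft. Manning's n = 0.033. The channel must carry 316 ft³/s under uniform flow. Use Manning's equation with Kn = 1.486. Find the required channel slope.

S = 0.015

Flow area A = b·y = 7.04 × 5.01 = 35.27 ft². Wetted perimeter P = b + 2y = 7.04 + 2×5.01 = 17.06 ft.
Hydraulic radius R = A/P = 35.27/17.06 = 2.067 ft.
From Manning's equation, S = [nQ / (1.486 A R^(2/3))]² = [0.033 × 316 / (1.486 × 35.27 × 2.067^(2/3))]² = 0.015.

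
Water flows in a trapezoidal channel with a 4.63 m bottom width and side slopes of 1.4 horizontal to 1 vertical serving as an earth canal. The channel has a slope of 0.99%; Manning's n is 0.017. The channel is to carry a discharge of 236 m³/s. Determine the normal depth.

y_n = 3.06 m

Manning's equation rearranged: A R^(2/3) = nQ / (1·√S) = 0.017 × 236 / (√0.0099) = 40.32.
At y = 2.4 m: A R^(2/3) = 24.99 — short.
At y = 3.78 m: A R^(2/3) = 62.02 — over.
At y = 3.06 m: A R^(2/3) = 40.35 — matches.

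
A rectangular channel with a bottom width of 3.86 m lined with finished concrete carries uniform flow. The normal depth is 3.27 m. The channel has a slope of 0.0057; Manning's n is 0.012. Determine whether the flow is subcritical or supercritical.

Flow area A = b·y = 3.86 × 3.27 = 12.62 m². Wetted perimeter P = b + 2y = 3.86 + 2×3.27 = 10.4 m.
Hydraulic radius R = A/P = 12.62/10.4 = 1.214 m.
V = (1/n) R^(2/3) √S = (1/0.012) × 1.214^(2/3) × √0.0057 = 7.159 m/s. Hydraulic depth D_h = A/T = 12.62/3.86 = 3.27 m.
Froude number Fr = V/√(g·D_h) = 7.159/√(9.81×3.27) = 1.26, which is greater than 1, so the flow is supercritical.

supercritical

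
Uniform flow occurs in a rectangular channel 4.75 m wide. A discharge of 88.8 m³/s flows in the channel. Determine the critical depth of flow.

For a rectangular channel, critical depth y_c = (q²/g)^(1/3) where q = Q/b = 88.8/4.75 = 18.69 m²/s.
So y_c = (18.69²/9.81)^(1/3) = 3.29 m.

y_c = 3.29 m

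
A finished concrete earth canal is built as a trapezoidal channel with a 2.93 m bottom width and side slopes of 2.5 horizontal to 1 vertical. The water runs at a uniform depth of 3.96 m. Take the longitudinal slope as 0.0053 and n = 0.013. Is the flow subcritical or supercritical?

With bottom width b = 2.93 m and side slope z = 2.5: A = (b + zy)y = (2.93 + 2.5×3.96)×3.96 = 50.81 m²; P = b + 2y√(1+z²) = 2.93 + 2×3.96×2.693 = 24.26 m.
Hydraulic radius R = A/P = 50.81/24.26 = 2.095 m.
V = (1/n) R^(2/3) √S = (1/0.013) × 2.095^(2/3) × √0.0053 = 9.168 m/s. Hydraulic depth D_h = A/T = 50.81/22.73 = 2.235 m.
Froude number Fr = V/√(g·D_h) = 9.168/√(9.81×2.235) = 1.96, which is greater than 1, so the flow is supercritical.

supercritical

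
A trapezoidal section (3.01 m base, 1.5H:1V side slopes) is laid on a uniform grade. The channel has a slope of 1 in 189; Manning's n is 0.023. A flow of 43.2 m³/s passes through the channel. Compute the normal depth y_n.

y_n = 2.02 m

Manning's equation rearranged: A R^(2/3) = nQ / (1·√S) = 0.023 × 43.2 / (√0.005291) = 13.66.
Try y = 1.46 m: A R^(2/3) = 7.169 — short.
Try y = 2.56 m: A R^(2/3) = 22.29 — over.
Try y = 2.02 m: A R^(2/3) = 13.67 — close enough.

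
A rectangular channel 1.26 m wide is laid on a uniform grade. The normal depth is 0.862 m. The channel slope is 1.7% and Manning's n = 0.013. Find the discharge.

Q = 5.55 m³/s

Flow area A = b·y = 1.26 × 0.862 = 1.086 m². Wetted perimeter P = b + 2y = 1.26 + 2×0.862 = 2.984 m.
Hydraulic radius R = A/P = 1.086/2.984 = 0.364 m.
Manning's equation: Q = (1/n) A R^(2/3) S^(1/2) = (1/0.013) × 1.086 × 0.364^(2/3) × 0.017^(1/2) = 5.55 m³/s.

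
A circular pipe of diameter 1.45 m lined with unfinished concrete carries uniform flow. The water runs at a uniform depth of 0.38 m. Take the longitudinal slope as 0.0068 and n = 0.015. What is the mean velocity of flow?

For a circular section of diameter D = 1.45 m at depth y = 0.38 m, the central angle is θ = 2 arccos(1 − 2y/D) = 2.15 rad. Then A = (D²/8)(θ − sin θ) = 0.345 m² and P = Dθ/2 = 1.559 m.
Hydraulic radius R = A/P = 0.345/1.559 = 0.2213 m.
From Manning's equation, V = (1/n) R^(2/3) S^(1/2) = (1/0.015) × 0.2213^(2/3) × 0.0068^(1/2) = 2.01 m/s.

V = 2.01 m/s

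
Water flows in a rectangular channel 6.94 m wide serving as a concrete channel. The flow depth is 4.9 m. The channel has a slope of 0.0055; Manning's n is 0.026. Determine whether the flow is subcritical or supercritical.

subcritical

Flow area A = b·y = 6.94 × 4.9 = 34.01 m². Wetted perimeter P = b + 2y = 6.94 + 2×4.9 = 16.74 m.
Hydraulic radius R = A/P = 34.01/16.74 = 2.031 m.
V = (1/n) R^(2/3) √S = (1/0.026) × 2.031^(2/3) × √0.0055 = 4.575 m/s. Hydraulic depth D_h = A/T = 34.01/6.94 = 4.9 m.
Froude number Fr = V/√(g·D_h) = 4.575/√(9.81×4.9) = 0.66, which is less than 1, so the flow is subcritical.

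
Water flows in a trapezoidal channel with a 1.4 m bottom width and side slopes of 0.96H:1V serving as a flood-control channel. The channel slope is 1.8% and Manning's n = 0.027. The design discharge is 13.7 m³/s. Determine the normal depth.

Manning's equation rearranged: A R^(2/3) = nQ / (1·√S) = 0.027 × 13.7 / (√0.018) = 2.757.
At y = 1.58 m: A R^(2/3) = 3.962 — high.
At y = 1.17 m: A R^(2/3) = 2.183 — low.
At y = 1.32 m: A R^(2/3) = 2.765 — ≈ 2.757.

y_n = 1.32 m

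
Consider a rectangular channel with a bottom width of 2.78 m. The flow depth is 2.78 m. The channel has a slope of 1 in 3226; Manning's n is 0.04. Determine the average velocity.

V = 0.418 m/s

Flow area A = b·y = 2.78 × 2.78 = 7.728 m². Wetted perimeter P = b + 2y = 2.78 + 2×2.78 = 8.34 m.
Hydraulic radius R = A/P = 7.728/8.34 = 0.9267 m.
From Manning's equation, V = (1/n) R^(2/3) S^(1/2) = (1/0.04) × 0.9267^(2/3) × 0.00031^(1/2) = 0.418 m/s.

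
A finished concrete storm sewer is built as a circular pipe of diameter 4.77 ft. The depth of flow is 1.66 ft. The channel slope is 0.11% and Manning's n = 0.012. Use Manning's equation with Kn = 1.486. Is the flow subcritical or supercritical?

For a circular section of diameter D = 4.77 ft at depth y = 1.66 ft, the central angle is θ = 2 arccos(1 − 2y/D) = 2.524 rad. Then A = (D²/8)(θ − sin θ) = 5.531 ft² and P = Dθ/2 = 6.019 ft.
Hydraulic radius R = A/P = 5.531/6.019 = 0.9188 ft.
V = (1.486/n) R^(2/3) √S = (1.486/0.012) × 0.9188^(2/3) × √0.0011 = 3.882 ft/s. Hydraulic depth D_h = A/T = 5.531/4.544 = 1.217 ft.
Froude number Fr = V/√(g·D_h) = 3.882/√(32.2×1.217) = 0.62, which is less than 1, so the flow is subcritical.

subcritical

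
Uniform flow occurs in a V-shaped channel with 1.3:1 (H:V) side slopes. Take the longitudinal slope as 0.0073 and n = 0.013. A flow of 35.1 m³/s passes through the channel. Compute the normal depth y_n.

Manning's equation rearranged: A R^(2/3) = nQ / (1·√S) = 0.013 × 35.1 / (√0.0073) = 5.341.
Trying y = 2.55 m: A R^(2/3) = 8.513 — high.
Trying y = 2.14 m: A R^(2/3) = 5.334 — close enough.

y_n = 2.14 m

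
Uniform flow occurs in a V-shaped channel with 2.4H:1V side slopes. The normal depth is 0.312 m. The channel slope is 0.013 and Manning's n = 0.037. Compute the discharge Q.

For a triangular section with side slope z = 2.4: A = zy² = 2.4×0.312² = 0.2336 m²; P = 2y√(1+z²) = 2×0.312×2.6 = 1.622 m.
Hydraulic radius R = A/P = 0.2336/1.622 = 0.144 m.
Manning's equation: Q = (1/n) A R^(2/3) S^(1/2) = (1/0.037) × 0.2336 × 0.144^(2/3) × 0.013^(1/2) = 0.198 m³/s.

Q = 0.198 m³/s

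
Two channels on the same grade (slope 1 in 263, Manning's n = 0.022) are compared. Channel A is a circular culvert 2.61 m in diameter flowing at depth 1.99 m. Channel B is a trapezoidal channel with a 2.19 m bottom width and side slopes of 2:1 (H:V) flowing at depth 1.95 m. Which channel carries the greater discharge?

channel B

Channel A: For a circular section of diameter D = 2.61 m at depth y = 1.99 m, the central angle is θ = 2 arccos(1 − 2y/D) = 4.247 rad. Then A = (D²/8)(θ − sin θ) = 4.377 m² and P = Dθ/2 = 5.542 m. Hydraulic radius R = A/P = 4.377/5.542 = 0.7898 m. Q_A = (1/0.022)·4.377·0.7898^(2/3)·√0.003802 = 10.48 m³/s.
Channel B: With bottom width b = 2.19 m and side slope z = 2: A = (b + zy)y = (2.19 + 2×1.95)×1.95 = 11.88 m²; P = b + 2y√(1+z²) = 2.19 + 2×1.95×2.236 = 10.91 m. Hydraulic radius R = A/P = 11.88/10.91 = 1.088 m. Q_B = (1/0.022)·11.88·1.088^(2/3)·√0.003802 = 35.22 m³/s.
Q_A = 10.48 m³/s vs Q_B = 35.22 m³/s, so channel B carries more.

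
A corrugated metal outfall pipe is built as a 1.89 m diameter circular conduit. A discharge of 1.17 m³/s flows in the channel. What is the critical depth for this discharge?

At critical depth, Q² T / (g A³) = 1, i.e. A³/T = Q²/g = 1.17²/9.81 = 0.1395.
Trying y = 0.605 m: A³/T = 0.2633 — too large.
Trying y = 0.514 m: A³/T = 0.1399 — matches.

y_c = 0.514 m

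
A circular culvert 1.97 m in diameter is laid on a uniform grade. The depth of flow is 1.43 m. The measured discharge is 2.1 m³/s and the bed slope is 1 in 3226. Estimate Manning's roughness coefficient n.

n = 0.014

For a circular section of diameter D = 1.97 m at depth y = 1.43 m, the central angle is θ = 2 arccos(1 − 2y/D) = 4.079 rad. Then A = (D²/8)(θ − sin θ) = 2.37 m² and P = Dθ/2 = 4.018 m.
Hydraulic radius R = A/P = 2.37/4.018 = 0.5898 m.
Rearranging Manning's equation: n = (1/Q) A R^(2/3) S^(1/2) = (1/2.1) × 2.37 × 0.5898^(2/3) × √0.00031 = 0.014.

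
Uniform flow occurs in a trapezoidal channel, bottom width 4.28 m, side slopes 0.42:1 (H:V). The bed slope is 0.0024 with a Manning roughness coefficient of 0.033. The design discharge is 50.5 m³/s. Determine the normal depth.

y_n = 3.88 m

Manning's equation rearranged: A R^(2/3) = nQ / (1·√S) = 0.033 × 50.5 / (√0.0024) = 34.02.
At y = 4.38 m: A R^(2/3) = 41.76 — over.
At y = 2.95 m: A R^(2/3) = 21.57 — short.
At y = 3.88 m: A R^(2/3) = 34 — close enough.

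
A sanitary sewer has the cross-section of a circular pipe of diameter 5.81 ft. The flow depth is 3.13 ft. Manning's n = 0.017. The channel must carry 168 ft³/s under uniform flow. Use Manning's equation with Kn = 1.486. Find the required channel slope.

S = 0.00996

For a circular section of diameter D = 5.81 ft at depth y = 3.13 ft, the central angle is θ = 2 arccos(1 − 2y/D) = 3.297 rad. Then A = (D²/8)(θ − sin θ) = 14.56 ft² and P = Dθ/2 = 9.577 ft.
Hydraulic radius R = A/P = 14.56/9.577 = 1.521 ft.
From Manning's equation, S = [nQ / (1.486 A R^(2/3))]² = [0.017 × 168 / (1.486 × 14.56 × 1.521^(2/3))]² = 0.00996.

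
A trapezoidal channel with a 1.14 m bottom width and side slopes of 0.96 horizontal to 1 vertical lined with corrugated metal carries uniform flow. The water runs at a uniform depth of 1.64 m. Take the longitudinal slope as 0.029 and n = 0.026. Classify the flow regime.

With bottom width b = 1.14 m and side slope z = 0.96: A = (b + zy)y = (1.14 + 0.96×1.64)×1.64 = 4.452 m²; P = b + 2y√(1+z²) = 1.14 + 2×1.64×1.386 = 5.687 m.
Hydraulic radius R = A/P = 4.452/5.687 = 0.7828 m.
V = (1/n) R^(2/3) √S = (1/0.026) × 0.7828^(2/3) × √0.029 = 5.563 m/s. Hydraulic depth D_h = A/T = 4.452/4.289 = 1.038 m.
Froude number Fr = V/√(g·D_h) = 5.563/√(9.81×1.038) = 1.74, which is greater than 1, so the flow is supercritical.

supercritical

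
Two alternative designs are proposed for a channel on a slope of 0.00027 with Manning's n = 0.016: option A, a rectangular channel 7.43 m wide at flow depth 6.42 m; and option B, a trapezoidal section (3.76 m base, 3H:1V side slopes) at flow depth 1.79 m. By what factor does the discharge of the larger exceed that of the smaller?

Channel A: Flow area A = b·y = 7.43 × 6.42 = 47.7 m². Wetted perimeter P = b + 2y = 7.43 + 2×6.42 = 20.27 m. Hydraulic radius R = A/P = 47.7/20.27 = 2.353 m. Q_A = (1/0.016)·47.7·2.353^(2/3)·√0.00027 = 86.67 m³/s.
Channel B: With bottom width b = 3.76 m and side slope z = 3: A = (b + zy)y = (3.76 + 3×1.79)×1.79 = 16.34 m²; P = b + 2y√(1+z²) = 3.76 + 2×1.79×3.162 = 15.08 m. Hydraulic radius R = A/P = 16.34/15.08 = 1.084 m. Q_B = (1/0.016)·16.34·1.084^(2/3)·√0.00027 = 17.71 m³/s.
The larger discharge is 86.67 m³/s and the smaller is 17.71 m³/s; the ratio is 4.89.

4.89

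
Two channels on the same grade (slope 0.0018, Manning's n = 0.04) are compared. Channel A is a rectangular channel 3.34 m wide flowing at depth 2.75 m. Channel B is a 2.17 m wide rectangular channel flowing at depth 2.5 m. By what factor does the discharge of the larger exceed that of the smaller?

Channel A: Flow area A = b·y = 3.34 × 2.75 = 9.185 m². Wetted perimeter P = b + 2y = 3.34 + 2×2.75 = 8.84 m. Hydraulic radius R = A/P = 9.185/8.84 = 1.039 m. Q_A = (1/0.04)·9.185·1.039^(2/3)·√0.0018 = 9.994 m³/s.
Channel B: Flow area A = b·y = 2.17 × 2.5 = 5.425 m². Wetted perimeter P = b + 2y = 2.17 + 2×2.5 = 7.17 m. Hydraulic radius R = A/P = 5.425/7.17 = 0.7566 m. Q_B = (1/0.04)·5.425·0.7566^(2/3)·√0.0018 = 4.778 m³/s.
The larger discharge is 9.994 m³/s and the smaller is 4.778 m³/s; the ratio is 2.09.

2.09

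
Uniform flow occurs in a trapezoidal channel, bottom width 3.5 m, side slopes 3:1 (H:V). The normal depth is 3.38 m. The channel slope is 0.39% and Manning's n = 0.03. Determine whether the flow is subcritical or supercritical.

subcritical

With bottom width b = 3.5 m and side slope z = 3: A = (b + zy)y = (3.5 + 3×3.38)×3.38 = 46.1 m²; P = b + 2y√(1+z²) = 3.5 + 2×3.38×3.162 = 24.88 m.
Hydraulic radius R = A/P = 46.1/24.88 = 1.853 m.
V = (1/n) R^(2/3) √S = (1/0.03) × 1.853^(2/3) × √0.0039 = 3.141 m/s. Hydraulic depth D_h = A/T = 46.1/23.78 = 1.939 m.
Froude number Fr = V/√(g·D_h) = 3.141/√(9.81×1.939) = 0.72, which is less than 1, so the flow is subcritical.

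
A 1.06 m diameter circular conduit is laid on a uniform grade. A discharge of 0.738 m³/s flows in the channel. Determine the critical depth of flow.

At critical depth, Q² T / (g A³) = 1, i.e. A³/T = Q²/g = 0.738²/9.81 = 0.05552.
Try y = 0.347 m: A³/T = 0.01593 — short.
Try y = 0.559 m: A³/T = 0.09933 — over.
Try y = 0.48 m: A³/T = 0.05549 — ≈ 0.05552.

y_c = 0.48 m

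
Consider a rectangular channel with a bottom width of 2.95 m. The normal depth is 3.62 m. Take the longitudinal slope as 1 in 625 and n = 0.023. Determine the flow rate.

Flow area A = b·y = 2.95 × 3.62 = 10.68 m². Wetted perimeter P = b + 2y = 2.95 + 2×3.62 = 10.19 m.
Hydraulic radius R = A/P = 10.68/10.19 = 1.048 m.
Manning's equation: Q = (1/n) A R^(2/3) S^(1/2) = (1/0.023) × 10.68 × 1.048^(2/3) × 0.0016^(1/2) = 19.2 m³/s.

Q = 19.2 m³/s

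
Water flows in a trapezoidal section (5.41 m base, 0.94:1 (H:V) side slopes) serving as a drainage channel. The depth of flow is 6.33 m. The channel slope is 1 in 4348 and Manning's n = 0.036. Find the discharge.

Q = 65.2 m³/s

With bottom width b = 5.41 m and side slope z = 0.94: A = (b + zy)y = (5.41 + 0.94×6.33)×6.33 = 71.91 m²; P = b + 2y√(1+z²) = 5.41 + 2×6.33×1.372 = 22.79 m.
Hydraulic radius R = A/P = 71.91/22.79 = 3.156 m.
Manning's equation: Q = (1/n) A R^(2/3) S^(1/2) = (1/0.036) × 71.91 × 3.156^(2/3) × 0.00023^(1/2) = 65.2 m³/s.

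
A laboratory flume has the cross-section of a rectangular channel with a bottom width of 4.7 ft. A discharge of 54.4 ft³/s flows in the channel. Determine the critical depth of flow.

For a rectangular channel, critical depth y_c = (q²/g)^(1/3) where q = Q/b = 54.4/4.7 = 11.57 ft²/s.
So y_c = (11.57²/32.2)^(1/3) = 1.61 ft.

y_c = 1.61 ft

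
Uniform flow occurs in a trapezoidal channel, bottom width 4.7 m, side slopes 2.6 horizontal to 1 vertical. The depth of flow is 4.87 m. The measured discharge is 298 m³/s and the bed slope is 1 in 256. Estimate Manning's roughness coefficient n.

n = 0.034

With bottom width b = 4.7 m and side slope z = 2.6: A = (b + zy)y = (4.7 + 2.6×4.87)×4.87 = 84.55 m²; P = b + 2y√(1+z²) = 4.7 + 2×4.87×2.786 = 31.83 m.
Hydraulic radius R = A/P = 84.55/31.83 = 2.656 m.
Rearranging Manning's equation: n = (1/Q) A R^(2/3) S^(1/2) = (1/298) × 84.55 × 2.656^(2/3) × √0.003906 = 0.034.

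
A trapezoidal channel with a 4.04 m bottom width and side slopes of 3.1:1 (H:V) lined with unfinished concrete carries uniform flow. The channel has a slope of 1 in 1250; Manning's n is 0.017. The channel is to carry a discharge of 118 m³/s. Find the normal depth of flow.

Manning's equation rearranged: A R^(2/3) = nQ / (1·√S) = 0.017 × 118 / (√0.0008) = 70.92.
Try y = 2.79 m: A R^(2/3) = 48.3 — low.
Try y = 3.64 m: A R^(2/3) = 88.83 — high.
Try y = 3.3 m: A R^(2/3) = 70.81 — ≈ 70.92.

y_n = 3.3 m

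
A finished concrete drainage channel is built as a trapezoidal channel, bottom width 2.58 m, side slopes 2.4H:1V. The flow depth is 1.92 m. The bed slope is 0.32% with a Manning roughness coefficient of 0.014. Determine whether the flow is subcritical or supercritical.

With bottom width b = 2.58 m and side slope z = 2.4: A = (b + zy)y = (2.58 + 2.4×1.92)×1.92 = 13.8 m²; P = b + 2y√(1+z²) = 2.58 + 2×1.92×2.6 = 12.56 m.
Hydraulic radius R = A/P = 13.8/12.56 = 1.098 m.
V = (1/n) R^(2/3) √S = (1/0.014) × 1.098^(2/3) × √0.0032 = 4.302 m/s. Hydraulic depth D_h = A/T = 13.8/11.8 = 1.17 m.
Froude number Fr = V/√(g·D_h) = 4.302/√(9.81×1.17) = 1.27, which is greater than 1, so the flow is supercritical.

supercritical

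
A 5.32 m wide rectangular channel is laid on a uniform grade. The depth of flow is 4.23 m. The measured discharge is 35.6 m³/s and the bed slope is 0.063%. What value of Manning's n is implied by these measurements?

Flow area A = b·y = 5.32 × 4.23 = 22.5 m². Wetted perimeter P = b + 2y = 5.32 + 2×4.23 = 13.78 m.
Hydraulic radius R = A/P = 22.5/13.78 = 1.633 m.
Rearranging Manning's equation: n = (1/Q) A R^(2/3) S^(1/2) = (1/35.6) × 22.5 × 1.633^(2/3) × √0.00063 = 0.022.

n = 0.022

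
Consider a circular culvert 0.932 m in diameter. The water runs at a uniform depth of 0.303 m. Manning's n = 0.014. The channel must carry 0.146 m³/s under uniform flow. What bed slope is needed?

For a circular section of diameter D = 0.932 m at depth y = 0.303 m, the central angle is θ = 2 arccos(1 − 2y/D) = 2.427 rad. Then A = (D²/8)(θ − sin θ) = 0.1923 m² and P = Dθ/2 = 1.131 m.
Hydraulic radius R = A/P = 0.1923/1.131 = 0.1701 m.
From Manning's equation, S = [nQ / (1 A R^(2/3))]² = [0.014 × 0.146 / (1 × 0.1923 × 0.1701^(2/3))]² = 0.0012.

S = 0.0012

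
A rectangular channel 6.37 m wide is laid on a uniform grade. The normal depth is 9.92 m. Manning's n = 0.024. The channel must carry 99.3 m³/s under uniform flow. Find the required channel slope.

S = 0.00044

Flow area A = b·y = 6.37 × 9.92 = 63.19 m². Wetted perimeter P = b + 2y = 6.37 + 2×9.92 = 26.21 m.
Hydraulic radius R = A/P = 63.19/26.21 = 2.411 m.
From Manning's equation, S = [nQ / (1 A R^(2/3))]² = [0.024 × 99.3 / (1 × 63.19 × 2.411^(2/3))]² = 0.00044.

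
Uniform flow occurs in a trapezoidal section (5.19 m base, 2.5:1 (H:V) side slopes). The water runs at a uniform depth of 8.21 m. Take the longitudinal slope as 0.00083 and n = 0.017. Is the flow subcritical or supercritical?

With bottom width b = 5.19 m and side slope z = 2.5: A = (b + zy)y = (5.19 + 2.5×8.21)×8.21 = 211.1 m²; P = b + 2y√(1+z²) = 5.19 + 2×8.21×2.693 = 49.4 m.
Hydraulic radius R = A/P = 211.1/49.4 = 4.273 m.
V = (1/n) R^(2/3) √S = (1/0.017) × 4.273^(2/3) × √0.00083 = 4.463 m/s. Hydraulic depth D_h = A/T = 211.1/46.24 = 4.566 m.
Froude number Fr = V/√(g·D_h) = 4.463/√(9.81×4.566) = 0.667, which is less than 1, so the flow is subcritical.

subcritical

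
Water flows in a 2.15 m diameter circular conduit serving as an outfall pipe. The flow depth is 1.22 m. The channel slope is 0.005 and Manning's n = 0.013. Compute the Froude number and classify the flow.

For a circular section of diameter D = 2.15 m at depth y = 1.22 m, the central angle is θ = 2 arccos(1 − 2y/D) = 3.412 rad. Then A = (D²/8)(θ − sin θ) = 2.126 m² and P = Dθ/2 = 3.668 m.
Hydraulic radius R = A/P = 2.126/3.668 = 0.5796 m.
V = (1/n) R^(2/3) √S = (1/0.013) × 0.5796^(2/3) × √0.005 = 3.781 m/s. Hydraulic depth D_h = A/T = 2.126/2.13 = 0.998 m.
Froude number Fr = V/√(g·D_h) = 3.781/√(9.81×0.998) = 1.21, which is greater than 1, so the flow is supercritical.

supercritical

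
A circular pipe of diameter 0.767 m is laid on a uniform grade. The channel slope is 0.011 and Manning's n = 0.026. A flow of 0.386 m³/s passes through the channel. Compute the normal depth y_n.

y_n = 0.438 m

Manning's equation rearranged: A R^(2/3) = nQ / (1·√S) = 0.026 × 0.386 / (√0.011) = 0.09569.
Try y = 0.337 m: A R^(2/3) = 0.06134 — too small.
Try y = 0.438 m: A R^(2/3) = 0.09557 — close enough.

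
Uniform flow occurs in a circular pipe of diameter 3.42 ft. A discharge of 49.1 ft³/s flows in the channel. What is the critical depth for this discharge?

At critical depth, Q² T / (g A³) = 1, i.e. A³/T = Q²/g = 49.1²/32.2 = 74.87.
At y = 2.65 ft: A³/T = 156 — high.
At y = 1.84 ft: A³/T = 37.48 — low.
At y = 2.2 ft: A³/T = 74.36 — close enough.

y_c = 2.2 ft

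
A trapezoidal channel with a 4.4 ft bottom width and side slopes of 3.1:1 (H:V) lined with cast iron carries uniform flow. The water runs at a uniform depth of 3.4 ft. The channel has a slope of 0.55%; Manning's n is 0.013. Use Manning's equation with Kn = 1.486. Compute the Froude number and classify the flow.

With bottom width b = 4.4 ft and side slope z = 3.1: A = (b + zy)y = (4.4 + 3.1×3.4)×3.4 = 50.8 ft²; P = b + 2y√(1+z²) = 4.4 + 2×3.4×3.257 = 26.55 ft.
Hydraulic radius R = A/P = 50.8/26.55 = 1.913 ft.
V = (1.486/n) R^(2/3) √S = (1.486/0.013) × 1.913^(2/3) × √0.0055 = 13.06 ft/s. Hydraulic depth D_h = A/T = 50.8/25.48 = 1.994 ft.
Froude number Fr = V/√(g·D_h) = 13.06/√(32.2×1.994) = 1.63, which is greater than 1, so the flow is supercritical.

supercritical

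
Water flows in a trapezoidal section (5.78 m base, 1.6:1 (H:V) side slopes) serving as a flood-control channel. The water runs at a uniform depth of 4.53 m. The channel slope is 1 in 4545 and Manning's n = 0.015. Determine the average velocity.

With bottom width b = 5.78 m and side slope z = 1.6: A = (b + zy)y = (5.78 + 1.6×4.53)×4.53 = 59.02 m²; P = b + 2y√(1+z²) = 5.78 + 2×4.53×1.887 = 22.87 m.
Hydraulic radius R = A/P = 59.02/22.87 = 2.58 m.
From Manning's equation, V = (1/n) R^(2/3) S^(1/2) = (1/0.015) × 2.58^(2/3) × 0.00022^(1/2) = 1.86 m/s.

V = 1.86 m/s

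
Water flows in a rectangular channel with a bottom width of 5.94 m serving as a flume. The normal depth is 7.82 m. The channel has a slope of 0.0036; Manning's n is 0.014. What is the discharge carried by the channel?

Q = 332 m³/s

Flow area A = b·y = 5.94 × 7.82 = 46.45 m². Wetted perimeter P = b + 2y = 5.94 + 2×7.82 = 21.58 m.
Hydraulic radius R = A/P = 46.45/21.58 = 2.152 m.
Manning's equation: Q = (1/n) A R^(2/3) S^(1/2) = (1/0.014) × 46.45 × 2.152^(2/3) × 0.0036^(1/2) = 332 m³/s.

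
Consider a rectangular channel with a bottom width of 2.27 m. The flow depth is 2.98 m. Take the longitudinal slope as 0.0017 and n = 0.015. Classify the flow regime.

subcritical

Flow area A = b·y = 2.27 × 2.98 = 6.765 m². Wetted perimeter P = b + 2y = 2.27 + 2×2.98 = 8.23 m.
Hydraulic radius R = A/P = 6.765/8.23 = 0.8219 m.
V = (1/n) R^(2/3) √S = (1/0.015) × 0.8219^(2/3) × √0.0017 = 2.412 m/s. Hydraulic depth D_h = A/T = 6.765/2.27 = 2.98 m.
Froude number Fr = V/√(g·D_h) = 2.412/√(9.81×2.98) = 0.446, which is less than 1, so the flow is subcritical.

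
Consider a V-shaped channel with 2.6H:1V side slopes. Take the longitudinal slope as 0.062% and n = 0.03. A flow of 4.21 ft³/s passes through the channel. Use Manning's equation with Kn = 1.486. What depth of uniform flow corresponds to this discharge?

Manning's equation rearranged: A R^(2/3) = nQ / (1.486·√S) = 0.03 × 4.21 / (1.486 × √0.00062) = 3.413.
Try y = 1.1 ft: A R^(2/3) = 2.017 — short.
Try y = 1.45 ft: A R^(2/3) = 4.213 — over.
Try y = 1.34 ft: A R^(2/3) = 3.414 — ≈ 3.413.

y_n = 1.34 ft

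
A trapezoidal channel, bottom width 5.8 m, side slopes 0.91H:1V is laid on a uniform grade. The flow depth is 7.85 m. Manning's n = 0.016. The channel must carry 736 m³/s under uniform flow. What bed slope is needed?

With bottom width b = 5.8 m and side slope z = 0.91: A = (b + zy)y = (5.8 + 0.91×7.85)×7.85 = 101.6 m²; P = b + 2y√(1+z²) = 5.8 + 2×7.85×1.352 = 27.03 m.
Hydraulic radius R = A/P = 101.6/27.03 = 3.759 m.
From Manning's equation, S = [nQ / (1 A R^(2/3))]² = [0.016 × 736 / (1 × 101.6 × 3.759^(2/3))]² = 0.0023.

S = 0.0023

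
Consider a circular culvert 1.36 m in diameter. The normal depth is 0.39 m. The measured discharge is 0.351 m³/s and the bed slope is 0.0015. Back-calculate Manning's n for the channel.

For a circular section of diameter D = 1.36 m at depth y = 0.39 m, the central angle is θ = 2 arccos(1 − 2y/D) = 2.26 rad. Then A = (D²/8)(θ − sin θ) = 0.3442 m² and P = Dθ/2 = 1.537 m.
Hydraulic radius R = A/P = 0.3442/1.537 = 0.224 m.
Rearranging Manning's equation: n = (1/Q) A R^(2/3) S^(1/2) = (1/0.351) × 0.3442 × 0.224^(2/3) × √0.0015 = 0.014.

n = 0.014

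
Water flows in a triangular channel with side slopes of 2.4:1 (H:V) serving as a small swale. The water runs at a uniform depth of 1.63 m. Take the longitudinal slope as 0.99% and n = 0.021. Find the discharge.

For a triangular section with side slope z = 2.4: A = zy² = 2.4×1.63² = 6.377 m²; P = 2y√(1+z²) = 2×1.63×2.6 = 8.476 m.
Hydraulic radius R = A/P = 6.377/8.476 = 0.7523 m.
Manning's equation: Q = (1/n) A R^(2/3) S^(1/2) = (1/0.021) × 6.377 × 0.7523^(2/3) × 0.0099^(1/2) = 25 m³/s.

Q = 25 m³/s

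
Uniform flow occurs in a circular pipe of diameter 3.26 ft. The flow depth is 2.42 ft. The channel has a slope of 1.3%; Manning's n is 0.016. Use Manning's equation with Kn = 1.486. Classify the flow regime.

For a circular section of diameter D = 3.26 ft at depth y = 2.42 ft, the central angle is θ = 2 arccos(1 − 2y/D) = 4.154 rad. Then A = (D²/8)(θ − sin θ) = 6.644 ft² and P = Dθ/2 = 6.77 ft.
Hydraulic radius R = A/P = 6.644/6.77 = 0.9814 ft.
V = (1.486/n) R^(2/3) √S = (1.486/0.016) × 0.9814^(2/3) × √0.013 = 10.46 ft/s. Hydraulic depth D_h = A/T = 6.644/2.852 = 2.33 ft.
Froude number Fr = V/√(g·D_h) = 10.46/√(32.2×2.33) = 1.21, which is greater than 1, so the flow is supercritical.

supercritical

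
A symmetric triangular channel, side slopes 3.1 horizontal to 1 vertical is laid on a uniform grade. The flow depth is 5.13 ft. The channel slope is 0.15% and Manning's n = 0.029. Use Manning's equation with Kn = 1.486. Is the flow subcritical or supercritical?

subcritical

For a triangular section with side slope z = 3.1: A = zy² = 3.1×5.13² = 81.58 ft²; P = 2y√(1+z²) = 2×5.13×3.257 = 33.42 ft.
Hydraulic radius R = A/P = 81.58/33.42 = 2.441 ft.
V = (1.486/n) R^(2/3) √S = (1.486/0.029) × 2.441^(2/3) × √0.0015 = 3.598 ft/s. Hydraulic depth D_h = A/T = 81.58/31.81 = 2.565 ft.
Froude number Fr = V/√(g·D_h) = 3.598/√(32.2×2.565) = 0.396, which is less than 1, so the flow is subcritical.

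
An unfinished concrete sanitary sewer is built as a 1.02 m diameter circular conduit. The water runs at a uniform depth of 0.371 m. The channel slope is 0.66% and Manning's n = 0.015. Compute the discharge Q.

For a circular section of diameter D = 1.02 m at depth y = 0.371 m, the central angle is θ = 2 arccos(1 − 2y/D) = 2.59 rad. Then A = (D²/8)(θ − sin θ) = 0.2686 m² and P = Dθ/2 = 1.321 m.
Hydraulic radius R = A/P = 0.2686/1.321 = 0.2034 m.
Manning's equation: Q = (1/n) A R^(2/3) S^(1/2) = (1/0.015) × 0.2686 × 0.2034^(2/3) × 0.0066^(1/2) = 0.503 m³/s.

Q = 0.503 m³/s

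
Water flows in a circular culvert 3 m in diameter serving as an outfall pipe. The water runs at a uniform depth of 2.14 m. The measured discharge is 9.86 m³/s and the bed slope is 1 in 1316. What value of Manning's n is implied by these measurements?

n = 0.014

For a circular section of diameter D = 3 m at depth y = 2.14 m, the central angle is θ = 2 arccos(1 − 2y/D) = 4.023 rad. Then A = (D²/8)(θ − sin θ) = 5.394 m² and P = Dθ/2 = 6.035 m.
Hydraulic radius R = A/P = 5.394/6.035 = 0.8939 m.
Rearranging Manning's equation: n = (1/Q) A R^(2/3) S^(1/2) = (1/9.86) × 5.394 × 0.8939^(2/3) × √0.0007599 = 0.014.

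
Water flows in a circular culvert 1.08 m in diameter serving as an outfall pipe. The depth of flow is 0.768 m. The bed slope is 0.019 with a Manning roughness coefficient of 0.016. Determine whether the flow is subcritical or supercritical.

For a circular section of diameter D = 1.08 m at depth y = 0.768 m, the central angle is θ = 2 arccos(1 − 2y/D) = 4.013 rad. Then A = (D²/8)(θ − sin θ) = 0.6968 m² and P = Dθ/2 = 2.167 m.
Hydraulic radius R = A/P = 0.6968/2.167 = 0.3215 m.
V = (1/n) R^(2/3) √S = (1/0.016) × 0.3215^(2/3) × √0.019 = 4.043 m/s. Hydraulic depth D_h = A/T = 0.6968/0.979 = 0.7117 m.
Froude number Fr = V/√(g·D_h) = 4.043/√(9.81×0.7117) = 1.53, which is greater than 1, so the flow is supercritical.

supercritical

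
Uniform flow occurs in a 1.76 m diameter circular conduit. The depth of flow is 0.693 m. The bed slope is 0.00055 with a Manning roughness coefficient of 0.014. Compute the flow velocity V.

V = 0.867 m/s

For a circular section of diameter D = 1.76 m at depth y = 0.693 m, the central angle is θ = 2 arccos(1 − 2y/D) = 2.713 rad. Then A = (D²/8)(θ − sin θ) = 0.8898 m² and P = Dθ/2 = 2.388 m.
Hydraulic radius R = A/P = 0.8898/2.388 = 0.3727 m.
From Manning's equation, V = (1/n) R^(2/3) S^(1/2) = (1/0.014) × 0.3727^(2/3) × 0.00055^(1/2) = 0.867 m/s.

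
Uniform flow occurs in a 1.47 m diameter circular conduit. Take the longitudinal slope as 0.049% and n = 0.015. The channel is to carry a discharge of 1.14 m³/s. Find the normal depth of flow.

Manning's equation rearranged: A R^(2/3) = nQ / (1·√S) = 0.015 × 1.14 / (√0.00049) = 0.7725.
At y = 1.34 m: A R^(2/3) = 0.9323 — too large.
At y = 0.781 m: A R^(2/3) = 0.482 — too small.
At y = 1.08 m: A R^(2/3) = 0.7748 — matches.

y_n = 1.08 m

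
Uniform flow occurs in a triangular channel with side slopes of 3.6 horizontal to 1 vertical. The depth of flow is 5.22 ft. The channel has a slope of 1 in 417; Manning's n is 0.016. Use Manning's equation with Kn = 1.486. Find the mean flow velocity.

For a triangular section with side slope z = 3.6: A = zy² = 3.6×5.22² = 98.09 ft²; P = 2y√(1+z²) = 2×5.22×3.736 = 39.01 ft.
Hydraulic radius R = A/P = 98.09/39.01 = 2.515 ft.
From Manning's equation, V = (1.486/n) R^(2/3) S^(1/2) = (1.486/0.016) × 2.515^(2/3) × 0.002398^(1/2) = 8.41 ft/s.

V = 8.41 ft/s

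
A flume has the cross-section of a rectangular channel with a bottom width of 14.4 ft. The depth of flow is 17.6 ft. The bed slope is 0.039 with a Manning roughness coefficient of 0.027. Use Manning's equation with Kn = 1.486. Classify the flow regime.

supercritical

Flow area A = b·y = 14.4 × 17.6 = 253.4 ft². Wetted perimeter P = b + 2y = 14.4 + 2×17.6 = 49.6 ft.
Hydraulic radius R = A/P = 253.4/49.6 = 5.11 ft.
V = (1.486/n) R^(2/3) √S = (1.486/0.027) × 5.11^(2/3) × √0.039 = 32.24 ft/s. Hydraulic depth D_h = A/T = 253.4/14.4 = 17.6 ft.
Froude number Fr = V/√(g·D_h) = 32.24/√(32.2×17.6) = 1.35, which is greater than 1, so the flow is supercritical.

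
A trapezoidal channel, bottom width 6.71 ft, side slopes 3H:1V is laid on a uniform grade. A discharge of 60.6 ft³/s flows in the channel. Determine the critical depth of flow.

At critical depth, Q² T / (g A³) = 1, i.e. A³/T = Q²/g = 60.6²/32.2 = 114.
At y = 1.24 ft: A³/T = 152.9 — over.
At y = 0.789 ft: A³/T = 32.1 — short.
At y = 1.14 ft: A³/T = 113.7 — matches.

y_c = 1.14 ft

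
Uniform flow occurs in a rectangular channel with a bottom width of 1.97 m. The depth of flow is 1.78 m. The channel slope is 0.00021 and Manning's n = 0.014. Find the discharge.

Flow area A = b·y = 1.97 × 1.78 = 3.507 m². Wetted perimeter P = b + 2y = 1.97 + 2×1.78 = 5.53 m.
Hydraulic radius R = A/P = 3.507/5.53 = 0.6341 m.
Manning's equation: Q = (1/n) A R^(2/3) S^(1/2) = (1/0.014) × 3.507 × 0.6341^(2/3) × 0.00021^(1/2) = 2.68 m³/s.

Q = 2.68 m³/s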